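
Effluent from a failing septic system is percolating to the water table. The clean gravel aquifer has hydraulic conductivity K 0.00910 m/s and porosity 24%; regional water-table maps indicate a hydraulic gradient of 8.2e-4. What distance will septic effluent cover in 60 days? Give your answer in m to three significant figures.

K = 0.00910 m/s × 86400 s/d = 786.2 m/d
Specific discharge q = 786.2 × 8.2e-4 = 0.6447 m/d
v_s = q/n_e = 0.6447/0.24 = 2.686 m/d
L = v × T = 2.686 × 60 = 161.2 m

161 m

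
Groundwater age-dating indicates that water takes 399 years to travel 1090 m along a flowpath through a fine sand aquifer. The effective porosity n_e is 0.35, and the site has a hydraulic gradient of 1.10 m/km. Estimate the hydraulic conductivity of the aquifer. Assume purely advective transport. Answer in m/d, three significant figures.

t = 399 years = 145600 d
v = L / t = 1090 / 145600 = 0.007484 m/d
K = v · n / i = 0.007484 × 0.35 / 0.0011 = 2.38 m/d

2.38 m/d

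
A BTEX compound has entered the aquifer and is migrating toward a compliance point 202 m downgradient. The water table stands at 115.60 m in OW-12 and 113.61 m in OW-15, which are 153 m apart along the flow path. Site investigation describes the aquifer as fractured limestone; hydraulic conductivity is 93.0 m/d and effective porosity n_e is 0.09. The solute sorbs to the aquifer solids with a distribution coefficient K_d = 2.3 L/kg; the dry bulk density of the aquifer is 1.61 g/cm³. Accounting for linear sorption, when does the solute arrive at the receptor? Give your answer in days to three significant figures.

633 days

Hydraulic gradient i = (115.60 − 113.61) / 153 = 1.99 / 153 = 0.01301
Darcy flux q = K·i = 93.0 × 0.01301 = 1.210 m/d
v = Ki/n = 93.0·0.01301/0.09 = 13.44 m/d
Retardation R = 1 + ρ_b·K_d/n = 1 + 1.61×2.3/0.09 = 42.14
Contaminant velocity v_c = v/R = 13.44/42.14 = 0.3189 m/d
t = L/v_c = 202/0.3189 = 633.4 d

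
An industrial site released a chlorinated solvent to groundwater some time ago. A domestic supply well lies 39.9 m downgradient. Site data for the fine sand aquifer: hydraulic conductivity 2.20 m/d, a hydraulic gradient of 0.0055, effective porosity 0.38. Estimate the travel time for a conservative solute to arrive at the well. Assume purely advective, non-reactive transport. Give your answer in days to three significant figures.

Specific discharge q = 2.20 × 0.0055 = 0.01210 m/d
Seepage velocity v = q / n = 0.01210 / 0.38 = 0.03184 m/d
t = L / v = 39.9 / 0.03184 = 1253 d

1250 days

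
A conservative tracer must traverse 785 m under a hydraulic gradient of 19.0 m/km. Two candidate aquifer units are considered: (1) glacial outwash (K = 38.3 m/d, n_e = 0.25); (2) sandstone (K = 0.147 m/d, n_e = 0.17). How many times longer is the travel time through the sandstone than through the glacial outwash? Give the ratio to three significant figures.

177

Unit 1 (glacial outwash): v = 38.3×0.019/0.25 = 2.911 m/d, t = 785/2.911 = 269.7 d
Unit 2 (sandstone): v = 0.147×0.019/0.17 = 0.01643 m/d, t = 785/0.01643 = 47780 d
t(sandstone) / t(glacial outwash) = 47780/269.7 = 177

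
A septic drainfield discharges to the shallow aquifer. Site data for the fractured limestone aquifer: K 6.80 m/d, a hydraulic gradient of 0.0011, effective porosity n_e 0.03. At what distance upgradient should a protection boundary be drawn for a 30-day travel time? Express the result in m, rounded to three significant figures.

7.48 m

Specific discharge q = 6.80 × 0.0011 = 0.007480 m/d
Seepage velocity v = q / n = 0.007480 / 0.03 = 0.2493 m/d
L = v × T = 0.2493 × 30 = 7.480 m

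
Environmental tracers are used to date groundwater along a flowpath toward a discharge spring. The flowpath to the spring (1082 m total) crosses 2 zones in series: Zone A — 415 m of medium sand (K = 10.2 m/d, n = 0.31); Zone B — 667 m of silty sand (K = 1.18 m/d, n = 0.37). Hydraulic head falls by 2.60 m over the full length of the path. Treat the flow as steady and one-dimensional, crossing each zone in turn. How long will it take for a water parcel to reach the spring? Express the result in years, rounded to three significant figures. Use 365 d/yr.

Continuity: the same q passes through each zone, so ΔH = q·Σ(L_j/K_j) — the zones act as resistances in series.
Σ(L/K) = 415/10.2 + 667/1.18 = 40.69 + 565.3 = 605.9 d
q = ΔH / Σ(L/K) = 2.60 / 605.9 = 0.004291 m/d (same in every zone)
Zone A: v = q/n = 0.004291/0.31 = 0.01384 m/d → t_A = 415/0.01384 = 29980 d
Zone B: v = q/n = 0.004291/0.37 = 0.01160 m/d → t_B = 667/0.01160 = 57520 d
Total t = 29980 + 57520 = 87500 d
   = 87500 / 365 = 240 yr

240 years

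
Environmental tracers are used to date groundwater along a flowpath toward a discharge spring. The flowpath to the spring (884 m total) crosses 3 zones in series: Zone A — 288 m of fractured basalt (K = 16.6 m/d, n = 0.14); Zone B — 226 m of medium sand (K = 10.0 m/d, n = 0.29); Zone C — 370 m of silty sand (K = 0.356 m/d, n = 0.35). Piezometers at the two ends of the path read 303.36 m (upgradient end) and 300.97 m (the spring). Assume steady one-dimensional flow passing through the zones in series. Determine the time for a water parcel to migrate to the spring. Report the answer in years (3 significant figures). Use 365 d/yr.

Total head drop ΔH = 303.36 − 300.97 = 2.39 m
Continuity: the same q passes through each zone, so ΔH = q·Σ(L_j/K_j) — the zones act as resistances in series.
Σ(L/K) = 288/16.6 + 226/10.0 + 370/0.356 = 17.35 + 22.60 + 1039 = 1079 d
q = ΔH / Σ(L/K) = 2.39 / 1079 = 0.002214 m/d (same in every zone)
Zone A: v = q/n = 0.002214/0.14 = 0.01582 m/d → t_A = 288/0.01582 = 18210 d
Zone B: v = q/n = 0.002214/0.29 = 0.007636 m/d → t_B = 226/0.007636 = 29600 d
Zone C: v = q/n = 0.002214/0.35 = 0.006327 m/d → t_C = 370/0.006327 = 58480 d
Total t = 18210 + 29600 + 58480 = 106300 d
   = 106300 / 365 = 291 yr

291 years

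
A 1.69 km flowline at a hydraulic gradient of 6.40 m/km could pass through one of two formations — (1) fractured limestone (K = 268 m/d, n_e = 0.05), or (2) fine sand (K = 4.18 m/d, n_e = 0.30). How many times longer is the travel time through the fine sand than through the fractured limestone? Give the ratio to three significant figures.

385

Unit 1 (fractured limestone): v = 268×0.0064/0.05 = 34.30 m/d, t = 1690/34.30 = 49.27 d
Unit 2 (fine sand): v = 4.18×0.0064/0.30 = 0.08917 m/d, t = 1690/0.08917 = 18950 d
t(fine sand) / t(fractured limestone) = 18950/49.27 = 385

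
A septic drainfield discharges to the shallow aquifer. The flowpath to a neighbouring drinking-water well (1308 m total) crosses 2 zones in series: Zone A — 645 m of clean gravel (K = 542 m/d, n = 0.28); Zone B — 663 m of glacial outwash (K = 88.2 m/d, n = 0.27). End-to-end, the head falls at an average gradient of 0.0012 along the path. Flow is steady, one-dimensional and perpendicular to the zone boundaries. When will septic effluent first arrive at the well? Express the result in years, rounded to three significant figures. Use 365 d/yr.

5.47 years

Steady 1-D flow in series ⇒ the Darcy flux q is identical in every zone and the zone head losses add (resistances L/K in series).
Σ(L/K) = 645/542 + 663/88.2 = 1.190 + 7.517 = 8.707 d
K_eq = L_total / Σ(L/K) = 1308 / 8.707 = 150.2 m/d
q = K_eq · i = 150.2 × 0.0012 = 0.1803 m/d (same in every zone)
Zone A: v = q/n = 0.1803/0.28 = 0.6438 m/d → t_A = 645/0.6438 = 1002 d
Zone B: v = q/n = 0.1803/0.27 = 0.6677 m/d → t_B = 663/0.6677 = 993.0 d
Total t = 1002 + 993.0 = 1995 d
   = 1995 / 365 = 5.47 yr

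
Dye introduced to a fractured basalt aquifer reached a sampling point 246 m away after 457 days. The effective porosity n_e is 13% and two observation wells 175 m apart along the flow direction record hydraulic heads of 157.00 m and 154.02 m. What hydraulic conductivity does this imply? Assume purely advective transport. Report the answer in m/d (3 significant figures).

Hydraulic gradient i = (157.00 − 154.02) / 175 = 2.98 / 175 = 0.01703
v = L / t = 246 / 457 = 0.5383 m/d
K = v · n / i = 0.5383 × 0.13 / 0.01703 = 4.11 m/d

4.11 m/d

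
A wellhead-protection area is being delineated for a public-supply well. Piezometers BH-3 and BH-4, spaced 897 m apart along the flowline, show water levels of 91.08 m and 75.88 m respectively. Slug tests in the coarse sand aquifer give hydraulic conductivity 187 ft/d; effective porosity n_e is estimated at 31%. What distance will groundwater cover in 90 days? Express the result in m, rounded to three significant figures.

Hydraulic gradient i = (91.08 − 75.88) / 897 = 15.20 / 897 = 0.01695
K = 187 ft/d × 0.3048 = 57.00 m/d
Specific discharge q = 57.00 × 0.01695 = 0.9658 m/d
Seepage velocity v = q / n = 0.9658 / 0.31 = 3.116 m/d
L = v × T = 3.116 × 90 = 280.4 m

280 m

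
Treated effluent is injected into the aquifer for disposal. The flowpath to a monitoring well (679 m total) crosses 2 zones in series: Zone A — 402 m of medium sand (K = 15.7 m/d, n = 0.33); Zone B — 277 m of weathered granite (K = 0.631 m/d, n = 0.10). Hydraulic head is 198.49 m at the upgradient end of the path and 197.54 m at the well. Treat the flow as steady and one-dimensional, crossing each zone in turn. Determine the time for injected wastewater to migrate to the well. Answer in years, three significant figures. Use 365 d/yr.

Total head drop ΔH = 198.49 − 197.54 = 0.95 m
Steady 1-D flow in series ⇒ the Darcy flux q is identical in every zone and the zone head losses add (resistances L/K in series).
Σ(L/K) = 402/15.7 + 277/0.631 = 25.61 + 439.0 = 464.6 d
q = ΔH / Σ(L/K) = 0.95 / 464.6 = 0.002045 m/d (same in every zone)
Zone A: v = q/n = 0.002045/0.33 = 0.006196 m/d → t_A = 402/0.006196 = 64880 d
Zone B: v = q/n = 0.002045/0.10 = 0.02045 m/d → t_B = 277/0.02045 = 13550 d
Total t = 64880 + 13550 = 78420 d
   = 78420 / 365 = 215 yr

215 years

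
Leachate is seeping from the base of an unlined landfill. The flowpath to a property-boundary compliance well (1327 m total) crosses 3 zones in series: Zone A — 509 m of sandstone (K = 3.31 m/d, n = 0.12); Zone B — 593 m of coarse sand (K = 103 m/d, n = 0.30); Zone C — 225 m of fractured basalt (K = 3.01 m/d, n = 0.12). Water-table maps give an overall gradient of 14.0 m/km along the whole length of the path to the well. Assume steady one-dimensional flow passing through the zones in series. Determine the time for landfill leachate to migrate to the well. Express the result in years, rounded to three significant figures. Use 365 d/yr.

Steady 1-D flow in series ⇒ the Darcy flux q is identical in every zone and the zone head losses add (resistances L/K in series).
Σ(L/K) = 509/3.31 + 593/103 + 225/3.01 = 153.8 + 5.757 + 74.75 = 234.3 d
K_eq = L_total / Σ(L/K) = 1327 / 234.3 = 5.664 m/d
q = K_eq · i = 5.664 × 0.014 = 0.07930 m/d (same in every zone)
Zone A: v = q/n = 0.07930/0.12 = 0.6608 m/d → t_A = 509/0.6608 = 770.3 d
Zone B: v = q/n = 0.07930/0.30 = 0.2643 m/d → t_B = 593/0.2643 = 2243 d
Zone C: v = q/n = 0.07930/0.12 = 0.6608 m/d → t_C = 225/0.6608 = 340.5 d
Total t = 770.3 + 2243 + 340.5 = 3354 d
   = 3354 / 365 = 9.19 yr

9.19 years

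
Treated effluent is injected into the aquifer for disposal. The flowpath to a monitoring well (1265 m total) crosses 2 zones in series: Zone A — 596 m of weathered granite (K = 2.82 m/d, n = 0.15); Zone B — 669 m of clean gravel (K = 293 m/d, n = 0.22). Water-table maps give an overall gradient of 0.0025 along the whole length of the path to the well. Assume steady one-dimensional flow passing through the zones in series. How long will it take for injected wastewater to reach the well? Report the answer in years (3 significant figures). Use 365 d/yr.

43.8 years

Steady 1-D flow in series ⇒ the Darcy flux q is identical in every zone and the zone head losses add (resistances L/K in series).
Σ(L/K) = 596/2.82 + 669/293 = 211.3 + 2.283 = 213.6 d
K_eq = L_total / Σ(L/K) = 1265 / 213.6 = 5.921 m/d
q = K_eq · i = 5.921 × 0.0025 = 0.01480 m/d (same in every zone)
Zone A: v = q/n = 0.01480/0.15 = 0.09869 m/d → t_A = 596/0.09869 = 6039 d
Zone B: v = q/n = 0.01480/0.22 = 0.06729 m/d → t_B = 669/0.06729 = 9942 d
Total t = 6039 + 9942 = 15980 d
   = 15980 / 365 = 43.8 yr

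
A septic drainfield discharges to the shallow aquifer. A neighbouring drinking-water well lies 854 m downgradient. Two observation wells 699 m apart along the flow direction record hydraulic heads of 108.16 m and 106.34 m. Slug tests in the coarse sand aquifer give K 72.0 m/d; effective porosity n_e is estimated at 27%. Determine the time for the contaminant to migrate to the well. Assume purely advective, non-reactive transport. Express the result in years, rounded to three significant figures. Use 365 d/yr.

3.37 years

Hydraulic gradient i = (108.16 − 106.34) / 699 = 1.82 / 699 = 0.002604
q = Ki = 72.0 × 0.002604 = 0.1875 m/d
Average linear velocity = 0.1875 / 0.27 = 0.6943 m/d
t = L / v = 854 / 0.6943 = 1230 d
   = 1230 / 365 = 3.37 yr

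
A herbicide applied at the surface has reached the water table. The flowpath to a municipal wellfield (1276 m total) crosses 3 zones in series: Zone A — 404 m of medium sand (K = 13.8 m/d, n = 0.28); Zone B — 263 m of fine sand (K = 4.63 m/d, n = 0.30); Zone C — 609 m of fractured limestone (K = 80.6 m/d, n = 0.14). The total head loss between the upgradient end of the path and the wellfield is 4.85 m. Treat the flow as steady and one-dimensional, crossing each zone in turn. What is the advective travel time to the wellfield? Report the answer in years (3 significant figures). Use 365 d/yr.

14.7 years

Steady 1-D flow in series ⇒ the Darcy flux q is identical in every zone and the zone head losses add (resistances L/K in series).
Σ(L/K) = 404/13.8 + 263/4.63 + 609/80.6 = 29.28 + 56.80 + 7.556 = 93.63 d
q = ΔH / Σ(L/K) = 4.85 / 93.63 = 0.05180 m/d (same in every zone)
Zone A: v = q/n = 0.05180/0.28 = 0.1850 m/d → t_A = 404/0.1850 = 2184 d
Zone B: v = q/n = 0.05180/0.30 = 0.1727 m/d → t_B = 263/0.1727 = 1523 d
Zone C: v = q/n = 0.05180/0.14 = 0.3700 m/d → t_C = 609/0.3700 = 1646 d
Total t = 2184 + 1523 + 1646 = 5353 d
   = 5353 / 365 = 14.7 yr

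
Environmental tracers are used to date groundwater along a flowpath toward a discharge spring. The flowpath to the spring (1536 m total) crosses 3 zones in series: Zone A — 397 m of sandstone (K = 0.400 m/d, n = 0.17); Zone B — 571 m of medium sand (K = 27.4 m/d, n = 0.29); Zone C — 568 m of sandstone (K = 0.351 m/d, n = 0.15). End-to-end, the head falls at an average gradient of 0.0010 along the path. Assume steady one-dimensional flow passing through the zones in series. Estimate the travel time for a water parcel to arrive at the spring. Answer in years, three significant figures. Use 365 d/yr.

Steady 1-D flow in series ⇒ the Darcy flux q is identical in every zone and the zone head losses add (resistances L/K in series).
Σ(L/K) = 397/0.400 + 571/27.4 + 568/0.351 = 992.5 + 20.84 + 1618 = 2632 d
K_eq = L_total / Σ(L/K) = 1536 / 2632 = 0.5837 m/d
q = K_eq · i = 0.5837 × 0.0010 = 5.837e-4 m/d (same in every zone)
Zone A: v = q/n = 5.837e-4/0.17 = 0.003433 m/d → t_A = 397/0.003433 = 115600 d
Zone B: v = q/n = 5.837e-4/0.29 = 0.002013 m/d → t_B = 571/0.002013 = 283700 d
Zone C: v = q/n = 5.837e-4/0.15 = 0.003891 m/d → t_C = 568/0.003891 = 146000 d
Total t = 115600 + 283700 + 146000 = 545300 d
   = 545300 / 365 = 1490 yr

1490 years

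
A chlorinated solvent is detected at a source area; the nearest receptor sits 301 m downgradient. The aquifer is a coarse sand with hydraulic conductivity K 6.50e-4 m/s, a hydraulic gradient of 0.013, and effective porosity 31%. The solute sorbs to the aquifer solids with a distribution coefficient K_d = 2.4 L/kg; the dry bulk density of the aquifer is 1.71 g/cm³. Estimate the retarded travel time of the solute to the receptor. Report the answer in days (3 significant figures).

K = 6.50e-4 m/s × 86400 s/d = 56.16 m/d
q = Ki = 56.16 × 0.013 = 0.7301 m/d
v_s = q/n_e = 0.7301/0.31 = 2.355 m/d
Retardation R = 1 + ρ_b·K_d/n = 1 + 1.71×2.4/0.31 = 14.24
Contaminant velocity v_c = v/R = 2.355/14.24 = 0.1654 m/d
t = L/v_c = 301/0.1654 = 1820 d

1820 days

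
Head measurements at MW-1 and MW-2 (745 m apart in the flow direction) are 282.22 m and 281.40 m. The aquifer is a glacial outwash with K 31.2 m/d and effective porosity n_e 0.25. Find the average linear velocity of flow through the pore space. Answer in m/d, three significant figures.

Hydraulic gradient i = (282.22 − 281.40) / 745 = 0.82 / 745 = 0.001101
Darcy flux q = K·i = 31.2 × 0.001101 = 0.03434 m/d
v_s = q/n_e = 0.03434/0.25 = 0.1374 m/d

0.137 m/d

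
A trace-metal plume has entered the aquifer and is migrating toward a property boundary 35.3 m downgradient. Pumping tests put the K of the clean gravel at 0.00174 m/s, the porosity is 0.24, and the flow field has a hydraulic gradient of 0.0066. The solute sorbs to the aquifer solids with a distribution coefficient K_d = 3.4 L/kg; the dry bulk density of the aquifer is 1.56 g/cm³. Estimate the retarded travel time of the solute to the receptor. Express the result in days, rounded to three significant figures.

K = 0.00174 m/s × 86400 s/d = 150.3 m/d
q = Ki = 150.3 × 0.0066 = 0.9922 m/d
v_s = q/n_e = 0.9922/0.24 = 4.134 m/d
Retardation R = 1 + ρ_b·K_d/n = 1 + 1.56×3.4/0.24 = 23.10
Contaminant velocity v_c = v/R = 4.134/23.10 = 0.1790 m/d
t = L/v_c = 35.3/0.1790 = 197.2 d

197 days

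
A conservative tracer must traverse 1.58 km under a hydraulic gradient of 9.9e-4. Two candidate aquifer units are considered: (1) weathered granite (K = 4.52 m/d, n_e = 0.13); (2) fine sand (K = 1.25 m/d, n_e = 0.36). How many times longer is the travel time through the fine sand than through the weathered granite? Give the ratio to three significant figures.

10.0

Unit 1 (weathered granite): v = 4.52×9.9e-4/0.13 = 0.03442 m/d, t = 1580/0.03442 = 45900 d
Unit 2 (fine sand): v = 1.25×9.9e-4/0.36 = 0.003438 m/d, t = 1580/0.003438 = 459600 d
t(fine sand) / t(weathered granite) = 459600/45900 = 10.0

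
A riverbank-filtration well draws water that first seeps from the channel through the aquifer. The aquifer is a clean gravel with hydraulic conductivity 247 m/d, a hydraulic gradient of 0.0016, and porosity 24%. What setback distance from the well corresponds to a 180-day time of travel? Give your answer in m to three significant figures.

296 m

Darcy flux q = K·i = 247 × 0.0016 = 0.3952 m/d
v = Ki/n = 247·0.0016/0.24 = 1.647 m/d
L = v × T = 1.647 × 180 = 296.4 m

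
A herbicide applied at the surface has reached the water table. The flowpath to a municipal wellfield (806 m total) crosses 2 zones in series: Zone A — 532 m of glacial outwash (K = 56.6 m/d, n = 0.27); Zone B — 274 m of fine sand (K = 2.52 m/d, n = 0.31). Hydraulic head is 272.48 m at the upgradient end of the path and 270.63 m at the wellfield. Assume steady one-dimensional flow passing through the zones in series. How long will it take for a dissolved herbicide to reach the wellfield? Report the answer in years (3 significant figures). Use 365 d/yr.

40.0 years

Total head drop ΔH = 272.48 − 270.63 = 1.85 m
Steady 1-D flow in series ⇒ the Darcy flux q is identical in every zone and the zone head losses add (resistances L/K in series).
Σ(L/K) = 532/56.6 + 274/2.52 = 9.399 + 108.7 = 118.1 d
q = ΔH / Σ(L/K) = 1.85 / 118.1 = 0.01566 m/d (same in every zone)
Zone A: v = q/n = 0.01566/0.27 = 0.05800 m/d → t_A = 532/0.05800 = 9172 d
Zone B: v = q/n = 0.01566/0.31 = 0.05052 m/d → t_B = 274/0.05052 = 5424 d
Total t = 9172 + 5424 = 14600 d
   = 14600 / 365 = 40.0 yr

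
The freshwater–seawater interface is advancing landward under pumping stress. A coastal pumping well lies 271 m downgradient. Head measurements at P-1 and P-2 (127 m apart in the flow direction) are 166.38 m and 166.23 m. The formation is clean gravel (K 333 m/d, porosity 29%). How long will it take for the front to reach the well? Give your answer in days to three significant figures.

200 days

Hydraulic gradient i = (166.38 − 166.23) / 127 = 0.15 / 127 = 0.001181
Specific discharge q = 333 × 0.001181 = 0.3933 m/d
Seepage velocity v = q / n = 0.3933 / 0.29 = 1.356 m/d
t = L / v = 271 / 1.356 = 199.8 d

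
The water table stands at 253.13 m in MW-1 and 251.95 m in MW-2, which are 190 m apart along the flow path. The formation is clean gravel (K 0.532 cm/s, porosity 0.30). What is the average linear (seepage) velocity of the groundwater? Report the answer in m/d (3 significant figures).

9.52 m/d

Hydraulic gradient i = (253.13 − 251.95) / 190 = 1.18 / 190 = 0.006211
K = 0.532 cm/s × 864 = 459.6 m/d
Darcy flux q = K·i = 459.6 × 0.006211 = 2.855 m/d
v_s = q/n_e = 2.855/0.30 = 9.516 m/d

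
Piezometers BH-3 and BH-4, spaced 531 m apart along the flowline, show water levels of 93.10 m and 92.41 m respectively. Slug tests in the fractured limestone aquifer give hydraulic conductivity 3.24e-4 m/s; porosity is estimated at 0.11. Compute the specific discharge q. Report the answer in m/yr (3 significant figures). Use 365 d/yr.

Hydraulic gradient i = (93.10 − 92.41) / 531 = 0.69 / 531 = 0.001299
K = 3.24e-4 m/s × 86400 s/d = 27.99 m/d
q = Ki = 27.99 × 0.001299 = 0.03638 m/d
   = 0.03638 × 365 = 13.3 m/yr

13.3 m/yr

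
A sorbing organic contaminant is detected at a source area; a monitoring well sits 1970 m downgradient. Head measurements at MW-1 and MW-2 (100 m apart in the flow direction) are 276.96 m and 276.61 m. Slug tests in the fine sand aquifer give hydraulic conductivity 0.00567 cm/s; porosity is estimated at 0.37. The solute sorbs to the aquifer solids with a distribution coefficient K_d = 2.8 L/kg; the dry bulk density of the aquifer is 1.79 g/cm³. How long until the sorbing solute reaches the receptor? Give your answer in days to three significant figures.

618000 days

Hydraulic gradient i = (276.96 − 276.61) / 100 = 0.35 / 100 = 0.003500
K = 0.00567 cm/s × 864 = 4.899 m/d
Darcy flux q = K·i = 4.899 × 0.003500 = 0.01715 m/d
v_s = q/n_e = 0.01715/0.37 = 0.04634 m/d
Retardation R = 1 + ρ_b·K_d/n = 1 + 1.79×2.8/0.37 = 14.55
Contaminant velocity v_c = v/R = 0.04634/14.55 = 0.003186 m/d
t = L/v_c = 1970/0.003186 = 618400 d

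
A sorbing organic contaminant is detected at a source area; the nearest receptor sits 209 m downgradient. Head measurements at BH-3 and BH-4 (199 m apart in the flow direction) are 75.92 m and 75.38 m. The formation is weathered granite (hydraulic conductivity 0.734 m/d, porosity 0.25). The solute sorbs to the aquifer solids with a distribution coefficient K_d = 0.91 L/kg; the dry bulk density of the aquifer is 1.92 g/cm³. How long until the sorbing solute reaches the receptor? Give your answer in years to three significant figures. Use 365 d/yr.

Hydraulic gradient i = (75.92 − 75.38) / 199 = 0.54 / 199 = 0.002714
Specific discharge q = 0.734 × 0.002714 = 0.001992 m/d
Seepage velocity v = q / n = 0.001992 / 0.25 = 0.007967 m/d
Retardation R = 1 + ρ_b·K_d/n = 1 + 1.92×0.91/0.25 = 7.989
Contaminant velocity v_c = v/R = 0.007967/7.989 = 9.973e-4 m/d
t = L/v_c = 209/9.973e-4 = 209600 d
   = 209600/365 = 574 yr

574 years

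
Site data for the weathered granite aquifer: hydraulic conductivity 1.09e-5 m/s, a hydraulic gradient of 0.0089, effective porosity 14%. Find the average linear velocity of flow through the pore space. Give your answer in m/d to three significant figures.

K = 1.09e-5 m/s × 86400 s/d = 0.9418 m/d
Specific discharge q = 0.9418 × 0.0089 = 0.008382 m/d
v = Ki/n = 0.9418·0.0089/0.14 = 0.05987 m/d

0.0599 m/d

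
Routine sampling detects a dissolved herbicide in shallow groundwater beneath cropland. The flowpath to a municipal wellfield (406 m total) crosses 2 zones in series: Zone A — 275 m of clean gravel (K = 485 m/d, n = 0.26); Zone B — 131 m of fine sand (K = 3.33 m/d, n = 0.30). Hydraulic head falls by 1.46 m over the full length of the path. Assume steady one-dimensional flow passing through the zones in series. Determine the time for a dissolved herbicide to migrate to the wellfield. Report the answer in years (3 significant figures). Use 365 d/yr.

8.30 years

Continuity: the same q passes through each zone, so ΔH = q·Σ(L_j/K_j) — the zones act as resistances in series.
Σ(L/K) = 275/485 + 131/3.33 = 0.5670 + 39.34 = 39.91 d
q = ΔH / Σ(L/K) = 1.46 / 39.91 = 0.03659 m/d (same in every zone)
Zone A: v = q/n = 0.03659/0.26 = 0.1407 m/d → t_A = 275/0.1407 = 1954 d
Zone B: v = q/n = 0.03659/0.30 = 0.1220 m/d → t_B = 131/0.1220 = 1074 d
Total t = 1954 + 1074 = 3029 d
   = 3029 / 365 = 8.30 yr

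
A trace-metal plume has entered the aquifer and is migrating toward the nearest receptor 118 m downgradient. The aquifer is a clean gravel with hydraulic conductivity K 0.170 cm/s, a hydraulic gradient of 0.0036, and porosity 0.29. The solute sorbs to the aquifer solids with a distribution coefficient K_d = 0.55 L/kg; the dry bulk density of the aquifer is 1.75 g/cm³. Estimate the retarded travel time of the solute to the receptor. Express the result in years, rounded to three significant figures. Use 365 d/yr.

0.766 years

K = 0.170 cm/s × 864 = 146.9 m/d
Specific discharge q = 146.9 × 0.0036 = 0.5288 m/d
Average linear velocity = 0.5288 / 0.29 = 1.823 m/d
Retardation R = 1 + ρ_b·K_d/n = 1 + 1.75×0.55/0.29 = 4.319
Contaminant velocity v_c = v/R = 1.823/4.319 = 0.4222 m/d
t = L/v_c = 118/0.4222 = 279.5 d
   = 279.5/365 = 0.766 yr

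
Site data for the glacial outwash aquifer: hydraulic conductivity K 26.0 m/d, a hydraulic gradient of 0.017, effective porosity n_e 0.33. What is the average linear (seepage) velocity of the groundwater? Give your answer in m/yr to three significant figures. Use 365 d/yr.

q = Ki = 26.0 × 0.017 = 0.4420 m/d
v_s = q/n_e = 0.4420/0.33 = 1.339 m/d
   = 1.339 × 365 = 489 m/yr

489 m/yr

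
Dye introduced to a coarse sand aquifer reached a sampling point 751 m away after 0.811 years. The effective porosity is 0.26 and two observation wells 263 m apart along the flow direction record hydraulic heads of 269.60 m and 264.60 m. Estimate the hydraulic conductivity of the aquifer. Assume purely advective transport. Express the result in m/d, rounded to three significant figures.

34.7 m/d

Hydraulic gradient i = (269.60 − 264.60) / 263 = 5.00 / 263 = 0.01901
t = 0.811 years = 296.0 d
v = L / t = 751 / 296.0 = 2.537 m/d
K = v · n / i = 2.537 × 0.26 / 0.01901 = 34.7 m/d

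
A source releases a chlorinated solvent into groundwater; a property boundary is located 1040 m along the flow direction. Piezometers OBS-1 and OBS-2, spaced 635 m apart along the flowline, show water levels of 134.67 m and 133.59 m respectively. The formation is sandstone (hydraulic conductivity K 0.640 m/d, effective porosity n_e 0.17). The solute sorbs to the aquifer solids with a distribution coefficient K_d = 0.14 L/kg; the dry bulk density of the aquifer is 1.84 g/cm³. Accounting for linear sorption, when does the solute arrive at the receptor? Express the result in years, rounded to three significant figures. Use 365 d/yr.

1120 years

Hydraulic gradient i = (134.67 − 133.59) / 635 = 1.08 / 635 = 0.001701
q = Ki = 0.640 × 0.001701 = 0.001089 m/d
v_s = q/n_e = 0.001089/0.17 = 0.006403 m/d
Retardation R = 1 + ρ_b·K_d/n = 1 + 1.84×0.14/0.17 = 2.515
Contaminant velocity v_c = v/R = 0.006403/2.515 = 0.002546 m/d
t = L/v_c = 1040/0.002546 = 408500 d
   = 408500/365 = 1120 yr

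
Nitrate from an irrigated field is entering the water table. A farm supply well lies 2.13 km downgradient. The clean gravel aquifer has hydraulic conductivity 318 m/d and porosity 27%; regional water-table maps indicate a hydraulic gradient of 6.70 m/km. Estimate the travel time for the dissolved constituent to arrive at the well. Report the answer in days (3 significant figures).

Darcy flux q = K·i = 318 × 0.0067 = 2.131 m/d
v = Ki/n = 318·0.0067/0.27 = 7.891 m/d
L = 2.13 km = 2130 m
t = L / v = 2130 / 7.891 = 269.9 d

270 days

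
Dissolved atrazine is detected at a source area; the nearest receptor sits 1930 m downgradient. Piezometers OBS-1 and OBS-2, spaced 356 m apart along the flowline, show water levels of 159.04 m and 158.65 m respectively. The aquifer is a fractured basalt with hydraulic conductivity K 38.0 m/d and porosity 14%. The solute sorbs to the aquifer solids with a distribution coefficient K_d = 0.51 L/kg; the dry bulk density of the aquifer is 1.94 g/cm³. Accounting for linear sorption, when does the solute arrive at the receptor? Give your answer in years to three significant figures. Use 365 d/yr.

Hydraulic gradient i = (159.04 − 158.65) / 356 = 0.39 / 356 = 0.001096
Darcy flux q = K·i = 38.0 × 0.001096 = 0.04163 m/d
Seepage velocity v = q / n = 0.04163 / 0.14 = 0.2974 m/d
Retardation R = 1 + ρ_b·K_d/n = 1 + 1.94×0.51/0.14 = 8.067
Contaminant velocity v_c = v/R = 0.2974/8.067 = 0.03686 m/d
t = L/v_c = 1930/0.03686 = 52360 d
   = 52360/365 = 143 yr

143 years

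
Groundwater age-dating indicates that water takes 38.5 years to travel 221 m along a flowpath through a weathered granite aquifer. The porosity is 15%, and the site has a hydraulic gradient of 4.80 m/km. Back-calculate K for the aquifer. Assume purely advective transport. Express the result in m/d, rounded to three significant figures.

t = 38.5 years = 14050 d
v = L / t = 221 / 14050 = 0.01573 m/d
K = v · n / i = 0.01573 × 0.15 / 0.0048 = 0.491 m/d

0.491 m/d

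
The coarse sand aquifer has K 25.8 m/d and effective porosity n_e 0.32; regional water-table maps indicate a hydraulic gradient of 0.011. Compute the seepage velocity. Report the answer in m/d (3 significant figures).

0.887 m/d

q = Ki = 25.8 × 0.011 = 0.2838 m/d
Seepage velocity v = q / n = 0.2838 / 0.32 = 0.8869 m/d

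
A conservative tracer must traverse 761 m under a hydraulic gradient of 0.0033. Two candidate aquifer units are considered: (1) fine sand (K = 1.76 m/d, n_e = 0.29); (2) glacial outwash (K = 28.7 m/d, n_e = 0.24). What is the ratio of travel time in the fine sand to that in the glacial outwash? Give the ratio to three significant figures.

19.7

Unit 1 (fine sand): v = 1.76×0.0033/0.29 = 0.02003 m/d, t = 761/0.02003 = 38000 d
Unit 2 (glacial outwash): v = 28.7×0.0033/0.24 = 0.3946 m/d, t = 761/0.3946 = 1928 d
t(fine sand) / t(glacial outwash) = 38000/1928 = 19.7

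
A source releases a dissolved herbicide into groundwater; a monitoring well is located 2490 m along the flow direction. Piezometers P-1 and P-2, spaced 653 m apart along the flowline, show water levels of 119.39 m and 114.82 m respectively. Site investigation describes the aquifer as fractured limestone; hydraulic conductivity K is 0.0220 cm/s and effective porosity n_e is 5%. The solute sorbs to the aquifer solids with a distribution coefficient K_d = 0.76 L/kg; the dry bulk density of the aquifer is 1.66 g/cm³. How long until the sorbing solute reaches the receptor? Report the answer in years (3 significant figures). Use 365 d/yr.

Hydraulic gradient i = (119.39 − 114.82) / 653 = 4.57 / 653 = 0.006998
K = 0.0220 cm/s × 864 = 19.01 m/d
Specific discharge q = 19.01 × 0.006998 = 0.1330 m/d
v = Ki/n = 19.01·0.006998/0.05 = 2.661 m/d
Retardation R = 1 + ρ_b·K_d/n = 1 + 1.66×0.76/0.05 = 26.23
Contaminant velocity v_c = v/R = 2.661/26.23 = 0.1014 m/d
t = L/v_c = 2490/0.1014 = 24550 d
   = 24550/365 = 67.3 yr

67.3 years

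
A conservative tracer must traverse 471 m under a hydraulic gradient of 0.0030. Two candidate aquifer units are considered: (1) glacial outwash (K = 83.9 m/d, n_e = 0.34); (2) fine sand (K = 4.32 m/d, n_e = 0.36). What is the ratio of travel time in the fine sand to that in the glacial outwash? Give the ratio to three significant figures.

20.6

Unit 1 (glacial outwash): v = 83.9×0.0030/0.34 = 0.7403 m/d, t = 471/0.7403 = 636.2 d
Unit 2 (fine sand): v = 4.32×0.0030/0.36 = 0.03600 m/d, t = 471/0.03600 = 13080 d
t(fine sand) / t(glacial outwash) = 13080/636.2 = 20.6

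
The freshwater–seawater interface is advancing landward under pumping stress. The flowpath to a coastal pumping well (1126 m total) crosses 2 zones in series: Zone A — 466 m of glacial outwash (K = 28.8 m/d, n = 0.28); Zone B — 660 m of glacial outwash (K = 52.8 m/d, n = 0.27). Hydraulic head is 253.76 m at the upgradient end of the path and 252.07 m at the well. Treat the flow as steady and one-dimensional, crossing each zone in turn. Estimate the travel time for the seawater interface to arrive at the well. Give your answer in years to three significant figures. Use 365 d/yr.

Total head drop ΔH = 253.76 − 252.07 = 1.69 m
Steady 1-D flow in series ⇒ the Darcy flux q is identical in every zone and the zone head losses add (resistances L/K in series).
Σ(L/K) = 466/28.8 + 660/52.8 = 16.18 + 12.50 = 28.68 d
q = ΔH / Σ(L/K) = 1.69 / 28.68 = 0.05892 m/d (same in every zone)
Zone A: v = q/n = 0.05892/0.28 = 0.2104 m/d → t_A = 466/0.2104 = 2214 d
Zone B: v = q/n = 0.05892/0.27 = 0.2182 m/d → t_B = 660/0.2182 = 3024 d
Total t = 2214 + 3024 = 5239 d
   = 5239 / 365 = 14.4 yr

14.4 years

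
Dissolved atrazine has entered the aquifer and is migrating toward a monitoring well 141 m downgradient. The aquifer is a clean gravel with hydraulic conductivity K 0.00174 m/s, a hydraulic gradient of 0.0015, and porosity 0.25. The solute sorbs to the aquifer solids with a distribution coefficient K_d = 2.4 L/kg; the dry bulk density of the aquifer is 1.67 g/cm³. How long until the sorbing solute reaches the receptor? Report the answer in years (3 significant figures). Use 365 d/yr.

7.29 years

K = 0.00174 m/s × 86400 s/d = 150.3 m/d
Specific discharge q = 150.3 × 0.0015 = 0.2255 m/d
v = Ki/n = 150.3·0.0015/0.25 = 0.9020 m/d
Retardation R = 1 + ρ_b·K_d/n = 1 + 1.67×2.4/0.25 = 17.03
Contaminant velocity v_c = v/R = 0.9020/17.03 = 0.05296 m/d
t = L/v_c = 141/0.05296 = 2662 d
   = 2662/365 = 7.29 yr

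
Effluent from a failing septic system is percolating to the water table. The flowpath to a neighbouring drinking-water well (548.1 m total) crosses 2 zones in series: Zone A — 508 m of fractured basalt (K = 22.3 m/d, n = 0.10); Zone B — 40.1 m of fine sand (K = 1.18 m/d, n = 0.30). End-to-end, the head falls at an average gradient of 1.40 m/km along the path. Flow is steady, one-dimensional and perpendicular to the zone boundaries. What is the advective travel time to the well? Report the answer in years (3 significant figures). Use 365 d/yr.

For zones in series the flux q is common to all zones; the equivalent conductivity is the harmonic (thickness-weighted) mean, K_eq = L_total / Σ(L_j/K_j).
Σ(L/K) = 508/22.3 + 40.1/1.18 = 22.78 + 33.98 = 56.76 d
K_eq = L_total / Σ(L/K) = 548.1 / 56.76 = 9.656 m/d
q = K_eq · i = 9.656 × 0.0014 = 0.01352 m/d (same in every zone)
Zone A: v = q/n = 0.01352/0.10 = 0.1352 m/d → t_A = 508/0.1352 = 3758 d
Zone B: v = q/n = 0.01352/0.30 = 0.04506 m/d → t_B = 40.1/0.04506 = 889.9 d
Total t = 3758 + 889.9 = 4648 d
   = 4648 / 365 = 12.7 yr

12.7 years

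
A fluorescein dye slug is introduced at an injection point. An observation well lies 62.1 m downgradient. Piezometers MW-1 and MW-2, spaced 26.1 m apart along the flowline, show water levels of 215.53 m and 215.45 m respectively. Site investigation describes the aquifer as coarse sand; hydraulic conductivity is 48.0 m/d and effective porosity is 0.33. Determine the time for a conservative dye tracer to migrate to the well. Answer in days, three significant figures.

Hydraulic gradient i = (215.53 − 215.45) / 26.1 = 0.08 / 26.1 = 0.003065
q = Ki = 48.0 × 0.003065 = 0.1471 m/d
v = Ki/n = 48.0·0.003065/0.33 = 0.4458 m/d
t = L / v = 62.1 / 0.4458 = 139.3 d

139 days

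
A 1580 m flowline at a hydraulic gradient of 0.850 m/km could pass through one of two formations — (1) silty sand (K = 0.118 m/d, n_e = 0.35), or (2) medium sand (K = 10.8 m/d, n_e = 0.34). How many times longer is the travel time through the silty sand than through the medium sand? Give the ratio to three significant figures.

Unit 1 (silty sand): v = 0.118×8.5e-4/0.35 = 2.866e-4 m/d, t = 1580/2.866e-4 = 5.513e6 d
Unit 2 (medium sand): v = 10.8×8.5e-4/0.34 = 0.02700 m/d, t = 1580/0.02700 = 58520 d
t(silty sand) / t(medium sand) = 5.513e6/58520 = 94.2

94.2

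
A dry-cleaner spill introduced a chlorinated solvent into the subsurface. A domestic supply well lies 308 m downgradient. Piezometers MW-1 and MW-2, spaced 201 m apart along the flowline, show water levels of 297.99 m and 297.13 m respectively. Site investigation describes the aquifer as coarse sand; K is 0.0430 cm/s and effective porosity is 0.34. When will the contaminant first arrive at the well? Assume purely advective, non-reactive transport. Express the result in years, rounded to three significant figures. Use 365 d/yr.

Hydraulic gradient i = (297.99 − 297.13) / 201 = 0.86 / 201 = 0.004279
K = 0.0430 cm/s × 864 = 37.15 m/d
q = Ki = 37.15 × 0.004279 = 0.1590 m/d
Seepage velocity v = q / n = 0.1590 / 0.34 = 0.4675 m/d
t = L / v = 308 / 0.4675 = 658.8 d
   = 658.8 / 365 = 1.80 yr

1.80 years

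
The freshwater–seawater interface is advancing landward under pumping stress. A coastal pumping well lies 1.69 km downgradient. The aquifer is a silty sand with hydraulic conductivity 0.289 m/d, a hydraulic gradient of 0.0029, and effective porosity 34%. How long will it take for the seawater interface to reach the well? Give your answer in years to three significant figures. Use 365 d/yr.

q = Ki = 0.289 × 0.0029 = 8.381e-4 m/d
v = Ki/n = 0.289·0.0029/0.34 = 0.002465 m/d
L = 1.69 km = 1690 m
t = L / v = 1690 / 0.002465 = 685600 d
   = 685600 / 365 = 1880 yr

1880 years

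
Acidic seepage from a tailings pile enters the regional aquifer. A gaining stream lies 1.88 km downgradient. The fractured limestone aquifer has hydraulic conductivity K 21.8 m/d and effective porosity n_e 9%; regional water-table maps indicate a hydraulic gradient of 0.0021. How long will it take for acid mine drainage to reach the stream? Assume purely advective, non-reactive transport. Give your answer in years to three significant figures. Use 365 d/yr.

Darcy flux q = K·i = 21.8 × 0.0021 = 0.04578 m/d
v = Ki/n = 21.8·0.0021/0.09 = 0.5087 m/d
L = 1.88 km = 1880 m
t = L / v = 1880 / 0.5087 = 3696 d
   = 3696 / 365 = 10.1 yr

10.1 years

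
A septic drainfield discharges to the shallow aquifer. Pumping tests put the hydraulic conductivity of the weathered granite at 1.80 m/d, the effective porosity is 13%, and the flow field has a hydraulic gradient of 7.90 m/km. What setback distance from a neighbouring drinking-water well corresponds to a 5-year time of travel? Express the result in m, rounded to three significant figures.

200 m

Darcy flux q = K·i = 1.80 × 0.0079 = 0.01422 m/d
Seepage velocity v = q / n = 0.01422 / 0.13 = 0.1094 m/d
T = 5 yr × 365 = 1825 d
L = v × T = 0.1094 × 1825 = 199.6 m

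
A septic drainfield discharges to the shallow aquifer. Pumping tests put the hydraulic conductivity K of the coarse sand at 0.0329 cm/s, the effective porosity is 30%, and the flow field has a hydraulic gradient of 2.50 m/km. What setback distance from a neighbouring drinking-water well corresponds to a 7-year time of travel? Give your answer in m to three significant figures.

605 m

K = 0.0329 cm/s × 864 = 28.43 m/d
Darcy flux q = K·i = 28.43 × 0.0025 = 0.07106 m/d
Average linear velocity = 0.07106 / 0.30 = 0.2369 m/d
T = 7 yr × 365 = 2555 d
L = v × T = 0.2369 × 2555 = 605.2 m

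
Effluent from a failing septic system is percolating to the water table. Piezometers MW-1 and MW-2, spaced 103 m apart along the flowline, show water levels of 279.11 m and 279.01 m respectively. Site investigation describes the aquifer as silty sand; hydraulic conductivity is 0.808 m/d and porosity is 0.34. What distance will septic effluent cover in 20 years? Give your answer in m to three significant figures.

16.8 m

Hydraulic gradient i = (279.11 − 279.01) / 103 = 0.10 / 103 = 9.709e-4
Darcy flux q = K·i = 0.808 × 9.709e-4 = 7.845e-4 m/d
v = Ki/n = 0.808·9.709e-4/0.34 = 0.002307 m/d
T = 20 yr × 365 = 7300 d
L = v × T = 0.002307 × 7300 = 16.84 m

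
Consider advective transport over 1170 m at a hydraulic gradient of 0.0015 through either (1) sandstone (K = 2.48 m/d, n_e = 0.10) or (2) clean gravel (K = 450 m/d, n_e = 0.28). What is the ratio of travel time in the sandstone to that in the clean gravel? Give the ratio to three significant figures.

Unit 1 (sandstone): v = 2.48×0.0015/0.10 = 0.03720 m/d, t = 1170/0.03720 = 31450 d
Unit 2 (clean gravel): v = 450×0.0015/0.28 = 2.411 m/d, t = 1170/2.411 = 485.3 d
t(sandstone) / t(clean gravel) = 31450/485.3 = 64.8

64.8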